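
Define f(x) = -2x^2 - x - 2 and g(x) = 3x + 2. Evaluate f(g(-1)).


g(-1) = -1
f(-1) = (-2)*(-1)^2 - 1*(-1) - 2 = -3

-3


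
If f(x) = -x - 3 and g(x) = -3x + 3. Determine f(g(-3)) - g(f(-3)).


f(g(-3)) = -15
g(f(-3)) = 3
Difference = -18

-18


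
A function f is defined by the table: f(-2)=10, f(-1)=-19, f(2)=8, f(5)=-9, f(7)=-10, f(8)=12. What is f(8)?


Reading from the table at x = 8

12


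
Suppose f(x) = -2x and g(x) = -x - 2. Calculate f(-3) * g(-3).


f(-3) = 6
g(-3) = 1
Product = 6

6


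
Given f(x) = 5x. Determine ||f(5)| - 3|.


f(5) = 25
|25| = 25
|25 - 3| = 22

22


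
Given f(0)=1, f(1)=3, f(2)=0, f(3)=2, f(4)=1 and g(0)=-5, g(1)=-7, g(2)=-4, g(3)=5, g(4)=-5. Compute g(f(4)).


f(4) = 1
g(1) = -7

-7


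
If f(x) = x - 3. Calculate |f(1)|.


f(1) = -2
|-2| = 2

2


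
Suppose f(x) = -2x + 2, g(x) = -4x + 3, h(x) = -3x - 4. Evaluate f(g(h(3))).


h(3) = -13
g(-13) = 55
f(55) = -108

-108


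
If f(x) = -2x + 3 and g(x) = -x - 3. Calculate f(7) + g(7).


f(7) = -11
g(7) = -10
Sum = -21

-21


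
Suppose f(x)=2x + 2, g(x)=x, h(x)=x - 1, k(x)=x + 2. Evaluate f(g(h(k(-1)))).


k(-1) = 1
h(1) = 0
g(0) = 0
f(0) = 2

2


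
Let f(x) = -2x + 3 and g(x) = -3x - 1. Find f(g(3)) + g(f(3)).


f(g(3)) = 23
g(f(3)) = 8
Sum = 31

31


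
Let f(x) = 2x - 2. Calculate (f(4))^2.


f(4) = 6
(6)^2 = 36

36


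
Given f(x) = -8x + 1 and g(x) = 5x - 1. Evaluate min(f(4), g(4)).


f(4) = -31
g(4) = 19
min = -31

-31


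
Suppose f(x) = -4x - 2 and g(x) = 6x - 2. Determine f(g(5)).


g(5) = 28
f(28) = -114

-114


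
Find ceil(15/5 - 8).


15/5 = 3
3 - 8 = -5
ceil(-5) = -5

-5


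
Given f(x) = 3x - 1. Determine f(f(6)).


f(6) = 17
f(17) = 50

50


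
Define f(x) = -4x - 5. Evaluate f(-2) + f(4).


f(-2) = 3
f(4) = -21
Sum = -18

-18


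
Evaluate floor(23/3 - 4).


3


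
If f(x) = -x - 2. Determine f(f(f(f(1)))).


f(1) = -3
f(-3) = 1
f(1) = -3
f(-3) = 1

1


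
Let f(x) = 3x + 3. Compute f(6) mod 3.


0


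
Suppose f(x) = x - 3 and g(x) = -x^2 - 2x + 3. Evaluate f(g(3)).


g(3) = -12
f(-12) = -15

-15


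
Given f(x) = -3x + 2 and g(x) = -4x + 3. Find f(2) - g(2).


f(2) = -4
g(2) = -5
Difference = 1

1


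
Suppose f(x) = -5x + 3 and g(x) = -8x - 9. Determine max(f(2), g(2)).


f(2) = -7
g(2) = -25
max = -7

-7


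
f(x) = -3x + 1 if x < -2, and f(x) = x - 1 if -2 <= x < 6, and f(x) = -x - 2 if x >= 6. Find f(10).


10 satisfies x >= 6
f(10) = -12

-12


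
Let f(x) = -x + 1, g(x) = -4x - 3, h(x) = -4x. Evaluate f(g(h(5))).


-76


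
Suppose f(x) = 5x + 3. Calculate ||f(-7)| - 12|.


20


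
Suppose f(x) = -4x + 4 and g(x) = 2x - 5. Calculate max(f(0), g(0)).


f(0) = 4
g(0) = -5
max = 4

4


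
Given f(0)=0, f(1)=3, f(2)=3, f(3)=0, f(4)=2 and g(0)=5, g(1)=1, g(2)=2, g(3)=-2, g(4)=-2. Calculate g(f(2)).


f(2) = 3
g(3) = -2

-2


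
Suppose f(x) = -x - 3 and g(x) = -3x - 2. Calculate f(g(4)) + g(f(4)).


f(g(4)) = 11
g(f(4)) = 19
Sum = 30

30


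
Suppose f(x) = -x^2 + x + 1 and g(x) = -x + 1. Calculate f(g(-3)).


g(-3) = 4
f(4) = (-1)*(4)^2 + 1*(4) + 1 = -11

-11


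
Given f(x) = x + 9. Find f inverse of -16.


Solve x + 9 = -16
x = (-16 - 9) / 1 = -25

-25


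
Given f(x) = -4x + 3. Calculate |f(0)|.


f(0) = 3
|3| = 3

3


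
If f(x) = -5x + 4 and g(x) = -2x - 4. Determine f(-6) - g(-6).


f(-6) = 34
g(-6) = 8
Difference = 26

26


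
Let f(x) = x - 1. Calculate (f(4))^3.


27


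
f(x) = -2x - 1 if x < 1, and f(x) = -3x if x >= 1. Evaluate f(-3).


-3 satisfies x < 1
f(-3) = 5

5


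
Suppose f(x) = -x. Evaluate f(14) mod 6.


f(14) = -14
-14 mod 6 = 4

4


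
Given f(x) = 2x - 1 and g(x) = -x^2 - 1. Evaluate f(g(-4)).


g(-4) = -17
f(-17) = -35

-35


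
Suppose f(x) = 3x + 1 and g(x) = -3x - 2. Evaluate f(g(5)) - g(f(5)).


f(g(5)) = -50
g(f(5)) = -50
Difference = 0

0


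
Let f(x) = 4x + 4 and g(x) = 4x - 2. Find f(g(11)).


g(11) = 42
f(42) = 172

172


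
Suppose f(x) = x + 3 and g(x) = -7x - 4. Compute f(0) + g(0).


-1


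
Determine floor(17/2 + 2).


17/2 = 8.5
8.5 + 2 = 10.5
floor(10.5) = 10

10


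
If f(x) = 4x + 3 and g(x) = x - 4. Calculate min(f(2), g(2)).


f(2) = 11
g(2) = -2
min = -2

-2


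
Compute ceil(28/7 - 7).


28/7 = 4
4 - 7 = -3
ceil(-3) = -3

-3


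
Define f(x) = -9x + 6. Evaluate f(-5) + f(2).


f(-5) = 51
f(2) = -12
Sum = 39

39


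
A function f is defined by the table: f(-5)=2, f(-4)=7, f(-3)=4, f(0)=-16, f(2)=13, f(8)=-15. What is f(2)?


Reading from the table at x = 2

13


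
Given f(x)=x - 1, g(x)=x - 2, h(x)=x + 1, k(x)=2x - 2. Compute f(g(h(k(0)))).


k(0) = -2
h(-2) = -1
g(-1) = -3
f(-3) = -4

-4


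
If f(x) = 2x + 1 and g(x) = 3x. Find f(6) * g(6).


f(6) = 13
g(6) = 18
Product = 234

234


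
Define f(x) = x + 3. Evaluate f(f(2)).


f(2) = 5
f(5) = 8

8


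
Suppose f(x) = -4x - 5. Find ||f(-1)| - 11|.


f(-1) = -1
|-1| = 1
|1 - 11| = 10

10


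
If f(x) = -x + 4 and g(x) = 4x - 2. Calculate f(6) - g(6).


f(6) = -2
g(6) = 22
Difference = -24

-24


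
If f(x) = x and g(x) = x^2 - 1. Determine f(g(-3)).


8


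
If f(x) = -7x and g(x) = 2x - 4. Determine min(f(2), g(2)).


-14


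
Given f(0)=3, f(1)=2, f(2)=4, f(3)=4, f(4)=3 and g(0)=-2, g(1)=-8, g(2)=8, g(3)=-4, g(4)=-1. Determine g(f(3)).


-1


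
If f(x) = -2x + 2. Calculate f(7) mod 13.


f(7) = -12
-12 mod 13 = 1

1


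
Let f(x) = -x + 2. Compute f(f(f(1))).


f(1) = 1
f(1) = 1
f(1) = 1

1


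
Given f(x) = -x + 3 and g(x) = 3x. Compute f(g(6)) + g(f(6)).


f(g(6)) = -15
g(f(6)) = -9
Sum = -24

-24


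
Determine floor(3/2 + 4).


3/2 = 1.5
1.5 + 4 = 5.5
floor(5.5) = 5

5


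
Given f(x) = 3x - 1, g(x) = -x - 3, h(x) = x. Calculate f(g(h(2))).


h(2) = 2
g(2) = -5
f(-5) = -16

-16


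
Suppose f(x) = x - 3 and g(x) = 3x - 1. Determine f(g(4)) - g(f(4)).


f(g(4)) = 8
g(f(4)) = 2
Difference = 6

6


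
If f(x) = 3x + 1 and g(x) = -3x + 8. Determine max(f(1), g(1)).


f(1) = 4
g(1) = 5
max = 5

5


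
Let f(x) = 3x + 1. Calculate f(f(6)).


f(6) = 19
f(19) = 58

58


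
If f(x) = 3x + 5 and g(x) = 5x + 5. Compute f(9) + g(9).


f(9) = 32
g(9) = 50
Sum = 82

82


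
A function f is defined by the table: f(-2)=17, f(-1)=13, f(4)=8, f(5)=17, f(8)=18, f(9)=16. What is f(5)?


17


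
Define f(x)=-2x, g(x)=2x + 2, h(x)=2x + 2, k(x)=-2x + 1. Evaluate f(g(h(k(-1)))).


k(-1) = 3
h(3) = 8
g(8) = 18
f(18) = -36

-36


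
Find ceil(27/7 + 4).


27/7 = 3.8571
3.8571 + 4 = 7.8571
ceil(7.8571) = 8

8


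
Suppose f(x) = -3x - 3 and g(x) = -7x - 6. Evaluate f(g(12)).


g(12) = -90
f(-90) = 267

267


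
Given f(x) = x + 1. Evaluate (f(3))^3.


f(3) = 4
(4)^3 = 64

64


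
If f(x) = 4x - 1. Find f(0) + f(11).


f(0) = -1
f(11) = 43
Sum = 42

42


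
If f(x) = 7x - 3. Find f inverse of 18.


Solve 7x - 3 = 18
x = (18 + 3) / 7 = 3

3


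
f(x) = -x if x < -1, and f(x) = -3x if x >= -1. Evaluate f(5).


5 satisfies x >= -1
f(5) = -15

-15


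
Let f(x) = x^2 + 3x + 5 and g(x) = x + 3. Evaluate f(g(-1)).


g(-1) = 2
f(2) = 1*(2)^2 + 3*(2) + 5 = 15

15


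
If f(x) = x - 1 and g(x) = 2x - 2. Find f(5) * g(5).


32


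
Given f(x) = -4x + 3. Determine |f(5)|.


f(5) = -17
|-17| = 17

17


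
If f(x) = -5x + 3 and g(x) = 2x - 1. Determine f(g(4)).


g(4) = 7
f(7) = -32

-32


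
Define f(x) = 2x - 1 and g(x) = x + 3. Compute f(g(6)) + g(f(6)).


f(g(6)) = 17
g(f(6)) = 14
Sum = 31

31


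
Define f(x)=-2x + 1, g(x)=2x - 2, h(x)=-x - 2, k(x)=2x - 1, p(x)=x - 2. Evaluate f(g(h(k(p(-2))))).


p(-2) = -4
k(-4) = -9
h(-9) = 7
g(7) = 12
f(12) = -23

-23


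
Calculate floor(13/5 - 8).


13/5 = 2.6
2.6 - 8 = -5.4
floor(-5.4) = -6

-6


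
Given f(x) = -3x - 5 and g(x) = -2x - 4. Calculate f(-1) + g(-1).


f(-1) = -2
g(-1) = -2
Sum = -4

-4


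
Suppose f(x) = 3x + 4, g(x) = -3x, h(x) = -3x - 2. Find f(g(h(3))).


h(3) = -11
g(-11) = 33
f(33) = 103

103


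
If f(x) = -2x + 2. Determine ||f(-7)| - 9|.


f(-7) = 16
|16| = 16
|16 - 9| = 7

7


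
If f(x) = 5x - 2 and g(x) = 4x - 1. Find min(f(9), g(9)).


f(9) = 43
g(9) = 35
min = 35

35


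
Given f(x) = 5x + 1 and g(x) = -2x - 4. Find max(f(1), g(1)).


f(1) = 6
g(1) = -6
max = 6

6


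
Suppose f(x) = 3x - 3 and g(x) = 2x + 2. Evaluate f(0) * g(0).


f(0) = -3
g(0) = 2
Product = -6

-6


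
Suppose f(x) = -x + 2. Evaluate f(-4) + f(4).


4


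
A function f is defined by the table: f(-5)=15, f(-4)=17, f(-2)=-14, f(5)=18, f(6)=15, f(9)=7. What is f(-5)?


Reading from the table at x = -5

15


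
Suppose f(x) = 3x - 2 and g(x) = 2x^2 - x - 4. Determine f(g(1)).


g(1) = -3
f(-3) = -11

-11


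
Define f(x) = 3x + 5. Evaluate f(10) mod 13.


f(10) = 35
35 mod 13 = 9

9


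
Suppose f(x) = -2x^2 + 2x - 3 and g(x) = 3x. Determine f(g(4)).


-267


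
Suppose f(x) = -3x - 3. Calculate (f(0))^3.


f(0) = -3
(-3)^3 = -27

-27


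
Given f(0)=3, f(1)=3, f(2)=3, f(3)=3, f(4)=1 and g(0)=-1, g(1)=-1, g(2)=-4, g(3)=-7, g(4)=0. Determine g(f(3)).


f(3) = 3
g(3) = -7

-7


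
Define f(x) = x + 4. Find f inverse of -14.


Solve x + 4 = -14
x = (-14 - 4) / 1 = -18

-18


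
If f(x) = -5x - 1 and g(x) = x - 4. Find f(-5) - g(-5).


f(-5) = 24
g(-5) = -9
Difference = 33

33


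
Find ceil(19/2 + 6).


19/2 = 9.5
9.5 + 6 = 15.5
ceil(15.5) = 16

16


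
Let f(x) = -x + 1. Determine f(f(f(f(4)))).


4


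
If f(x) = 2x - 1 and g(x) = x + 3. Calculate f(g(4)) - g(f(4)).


f(g(4)) = 13
g(f(4)) = 10
Difference = 3

3


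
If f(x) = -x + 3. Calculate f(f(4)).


f(4) = -1
f(-1) = 4

4


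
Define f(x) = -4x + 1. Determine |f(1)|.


f(1) = -3
|-3| = 3

3


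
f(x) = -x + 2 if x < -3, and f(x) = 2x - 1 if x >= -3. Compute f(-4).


6


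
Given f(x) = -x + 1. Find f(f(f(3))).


-2


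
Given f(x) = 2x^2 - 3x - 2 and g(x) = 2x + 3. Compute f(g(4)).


g(4) = 11
f(11) = 2*(11)^2 - 3*(11) - 2 = 207

207


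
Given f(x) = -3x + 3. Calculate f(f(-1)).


f(-1) = 6
f(6) = -15

-15


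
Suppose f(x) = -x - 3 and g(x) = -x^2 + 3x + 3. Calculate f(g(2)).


g(2) = 5
f(5) = -8

-8


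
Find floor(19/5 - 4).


19/5 = 3.8
3.8 - 4 = -0.2
floor(-0.2) = -1

-1


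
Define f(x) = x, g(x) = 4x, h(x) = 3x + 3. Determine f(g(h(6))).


h(6) = 21
g(21) = 84
f(84) = 84

84


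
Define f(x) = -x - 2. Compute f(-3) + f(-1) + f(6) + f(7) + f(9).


f(-3) = 1
f(-1) = -1
f(6) = -8
f(7) = -9
f(9) = -11
Sum = -28

-28


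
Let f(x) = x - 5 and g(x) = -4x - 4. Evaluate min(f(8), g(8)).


f(8) = 3
g(8) = -36
min = -36

-36


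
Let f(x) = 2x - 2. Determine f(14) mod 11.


f(14) = 26
26 mod 11 = 4

4


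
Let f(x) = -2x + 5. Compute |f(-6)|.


f(-6) = 17
|17| = 17

17


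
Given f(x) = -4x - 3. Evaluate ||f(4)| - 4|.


f(4) = -19
|-19| = 19
|19 - 4| = 15

15


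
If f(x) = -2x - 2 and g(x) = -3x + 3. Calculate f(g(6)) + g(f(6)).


73


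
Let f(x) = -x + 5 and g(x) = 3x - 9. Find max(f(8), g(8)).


f(8) = -3
g(8) = 15
max = 15

15


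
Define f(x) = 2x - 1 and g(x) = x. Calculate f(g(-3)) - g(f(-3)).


0


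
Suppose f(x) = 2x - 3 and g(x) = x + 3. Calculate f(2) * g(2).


f(2) = 1
g(2) = 5
Product = 5

5


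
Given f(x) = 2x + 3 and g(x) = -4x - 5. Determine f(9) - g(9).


f(9) = 21
g(9) = -41
Difference = 62

62


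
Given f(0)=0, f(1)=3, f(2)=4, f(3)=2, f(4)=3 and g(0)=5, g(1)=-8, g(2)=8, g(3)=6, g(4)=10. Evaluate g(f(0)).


f(0) = 0
g(0) = 5

5


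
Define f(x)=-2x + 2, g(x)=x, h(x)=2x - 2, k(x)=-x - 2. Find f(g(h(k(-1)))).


k(-1) = -1
h(-1) = -4
g(-4) = -4
f(-4) = 10

10


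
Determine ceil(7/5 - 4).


7/5 = 1.4
1.4 - 4 = -2.6
ceil(-2.6) = -2

-2


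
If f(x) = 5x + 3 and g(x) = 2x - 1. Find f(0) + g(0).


f(0) = 3
g(0) = -1
Sum = 2

2


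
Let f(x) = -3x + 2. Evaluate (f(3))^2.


f(3) = -7
(-7)^2 = 49

49


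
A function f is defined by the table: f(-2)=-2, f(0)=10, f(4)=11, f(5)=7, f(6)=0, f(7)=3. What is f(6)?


Reading from the table at x = 6

0


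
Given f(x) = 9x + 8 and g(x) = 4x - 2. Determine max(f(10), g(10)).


f(10) = 98
g(10) = 38
max = 98

98


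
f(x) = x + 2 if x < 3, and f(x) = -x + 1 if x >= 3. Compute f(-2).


-2 satisfies x < 3
f(-2) = 0

0


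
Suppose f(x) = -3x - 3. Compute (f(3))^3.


-1728


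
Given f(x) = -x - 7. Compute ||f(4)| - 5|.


f(4) = -11
|-11| = 11
|11 - 5| = 6

6


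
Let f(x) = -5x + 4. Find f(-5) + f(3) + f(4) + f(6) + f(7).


f(-5) = 29
f(3) = -11
f(4) = -16
f(6) = -26
f(7) = -31
Sum = -55

-55


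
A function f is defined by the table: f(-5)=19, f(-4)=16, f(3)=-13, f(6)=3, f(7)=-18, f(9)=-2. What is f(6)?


3


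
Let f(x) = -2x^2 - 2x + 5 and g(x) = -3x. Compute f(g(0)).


5


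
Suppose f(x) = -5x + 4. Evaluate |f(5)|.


21


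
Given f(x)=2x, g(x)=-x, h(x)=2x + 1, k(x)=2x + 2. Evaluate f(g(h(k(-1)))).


k(-1) = 0
h(0) = 1
g(1) = -1
f(-1) = -2

-2


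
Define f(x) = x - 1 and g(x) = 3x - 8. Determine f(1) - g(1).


f(1) = 0
g(1) = -5
Difference = 5

5


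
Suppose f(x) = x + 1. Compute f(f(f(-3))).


0


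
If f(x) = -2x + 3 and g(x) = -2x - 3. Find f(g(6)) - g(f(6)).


f(g(6)) = 33
g(f(6)) = 15
Difference = 18

18


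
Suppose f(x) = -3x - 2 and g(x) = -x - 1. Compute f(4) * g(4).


f(4) = -14
g(4) = -5
Product = 70

70


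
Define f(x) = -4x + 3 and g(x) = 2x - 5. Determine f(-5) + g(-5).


f(-5) = 23
g(-5) = -15
Sum = 8

8


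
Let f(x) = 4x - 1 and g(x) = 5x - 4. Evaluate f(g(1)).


g(1) = 1
f(1) = 3

3


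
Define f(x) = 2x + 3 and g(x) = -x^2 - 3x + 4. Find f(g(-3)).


g(-3) = 4
f(4) = 11

11


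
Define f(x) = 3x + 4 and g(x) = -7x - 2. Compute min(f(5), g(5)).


f(5) = 19
g(5) = -37
min = -37

-37


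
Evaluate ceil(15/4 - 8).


15/4 = 3.75
3.75 - 8 = -4.25
ceil(-4.25) = -4

-4


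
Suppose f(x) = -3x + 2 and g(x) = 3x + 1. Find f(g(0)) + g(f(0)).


6


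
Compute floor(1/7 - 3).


1/7 = 0.1429
0.1429 - 3 = -2.8571
floor(-2.8571) = -3

-3


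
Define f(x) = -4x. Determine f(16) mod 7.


f(16) = -64
-64 mod 7 = 6

6


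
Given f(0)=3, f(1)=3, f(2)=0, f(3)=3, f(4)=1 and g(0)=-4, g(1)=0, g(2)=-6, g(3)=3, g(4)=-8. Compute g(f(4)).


f(4) = 1
g(1) = 0

0


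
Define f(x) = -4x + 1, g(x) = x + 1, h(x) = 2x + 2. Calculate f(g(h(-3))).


h(-3) = -4
g(-4) = -3
f(-3) = 13

13


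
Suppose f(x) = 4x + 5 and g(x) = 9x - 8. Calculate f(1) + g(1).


f(1) = 9
g(1) = 1
Sum = 10

10


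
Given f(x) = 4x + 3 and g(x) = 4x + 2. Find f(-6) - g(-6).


f(-6) = -21
g(-6) = -22
Difference = 1

1


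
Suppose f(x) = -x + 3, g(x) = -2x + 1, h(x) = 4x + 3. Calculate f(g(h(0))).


h(0) = 3
g(3) = -5
f(-5) = 8

8


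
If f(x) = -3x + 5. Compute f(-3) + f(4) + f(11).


f(-3) = 14
f(4) = -7
f(11) = -28
Sum = -21

-21


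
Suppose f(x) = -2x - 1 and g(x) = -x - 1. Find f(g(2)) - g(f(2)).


1


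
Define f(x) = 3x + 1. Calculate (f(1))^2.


f(1) = 4
(4)^2 = 16

16


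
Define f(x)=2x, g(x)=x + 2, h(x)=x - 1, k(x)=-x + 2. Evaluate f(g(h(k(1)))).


k(1) = 1
h(1) = 0
g(0) = 2
f(2) = 4

4


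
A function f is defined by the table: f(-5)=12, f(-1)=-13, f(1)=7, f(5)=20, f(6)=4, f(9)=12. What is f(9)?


Reading from the table at x = 9

12


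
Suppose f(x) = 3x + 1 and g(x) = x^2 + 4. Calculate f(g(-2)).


g(-2) = 8
f(8) = 25

25


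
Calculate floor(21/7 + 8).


11


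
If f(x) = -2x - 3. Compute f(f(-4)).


f(-4) = 5
f(5) = -13

-13


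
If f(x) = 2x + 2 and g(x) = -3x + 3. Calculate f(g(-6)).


g(-6) = 21
f(21) = 44

44


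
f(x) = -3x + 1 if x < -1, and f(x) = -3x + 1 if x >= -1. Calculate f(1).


1 satisfies x >= -1
f(1) = -2

-2


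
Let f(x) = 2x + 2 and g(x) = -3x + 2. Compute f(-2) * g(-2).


f(-2) = -2
g(-2) = 8
Product = -16

-16


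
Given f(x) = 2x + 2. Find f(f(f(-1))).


6


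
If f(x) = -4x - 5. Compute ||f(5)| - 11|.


f(5) = -25
|-25| = 25
|25 - 11| = 14

14


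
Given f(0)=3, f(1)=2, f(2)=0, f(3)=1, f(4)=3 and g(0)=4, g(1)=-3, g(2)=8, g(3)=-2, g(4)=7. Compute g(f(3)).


f(3) = 1
g(1) = -3

-3


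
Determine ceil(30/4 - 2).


6


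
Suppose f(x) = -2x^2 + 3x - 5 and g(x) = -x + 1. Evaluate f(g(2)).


g(2) = -1
f(-1) = (-2)*(-1)^2 + 3*(-1) - 5 = -10

-10


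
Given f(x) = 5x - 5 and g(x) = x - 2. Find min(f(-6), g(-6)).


f(-6) = -35
g(-6) = -8
min = -35

-35


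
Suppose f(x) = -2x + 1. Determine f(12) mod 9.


f(12) = -23
-23 mod 9 = 4

4


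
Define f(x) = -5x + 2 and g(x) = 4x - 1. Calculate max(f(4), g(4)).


f(4) = -18
g(4) = 15
max = 15

15


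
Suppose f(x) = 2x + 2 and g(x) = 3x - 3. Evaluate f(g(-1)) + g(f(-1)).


f(g(-1)) = -10
g(f(-1)) = -3
Sum = -13

-13


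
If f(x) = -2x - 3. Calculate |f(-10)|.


17


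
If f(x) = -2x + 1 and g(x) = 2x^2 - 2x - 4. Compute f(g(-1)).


g(-1) = 0
f(0) = 1

1


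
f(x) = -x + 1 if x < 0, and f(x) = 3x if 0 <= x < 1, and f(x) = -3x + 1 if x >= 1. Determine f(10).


10 satisfies x >= 1
f(10) = -29

-29


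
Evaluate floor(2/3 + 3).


2/3 = 0.6667
0.6667 + 3 = 3.6667
floor(3.6667) = 3

3


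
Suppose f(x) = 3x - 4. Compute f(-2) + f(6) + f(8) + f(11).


f(-2) = -10
f(6) = 14
f(8) = 20
f(11) = 29
Sum = 53

53


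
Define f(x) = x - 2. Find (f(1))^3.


f(1) = -1
(-1)^3 = -1

-1


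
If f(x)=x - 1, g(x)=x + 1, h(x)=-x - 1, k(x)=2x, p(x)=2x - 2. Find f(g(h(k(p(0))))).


p(0) = -2
k(-2) = -4
h(-4) = 3
g(3) = 4
f(4) = 3

3


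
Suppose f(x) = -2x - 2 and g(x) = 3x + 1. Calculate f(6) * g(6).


f(6) = -14
g(6) = 19
Product = -266

-266


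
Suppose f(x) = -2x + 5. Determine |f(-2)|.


9


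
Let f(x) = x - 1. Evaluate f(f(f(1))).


-2


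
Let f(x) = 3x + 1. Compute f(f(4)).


f(4) = 13
f(13) = 40

40


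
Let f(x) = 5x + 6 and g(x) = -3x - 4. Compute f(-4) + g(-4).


f(-4) = -14
g(-4) = 8
Sum = -6

-6


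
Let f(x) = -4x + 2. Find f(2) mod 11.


f(2) = -6
-6 mod 11 = 5

5


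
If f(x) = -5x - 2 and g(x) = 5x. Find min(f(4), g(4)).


f(4) = -22
g(4) = 20
min = -22

-22


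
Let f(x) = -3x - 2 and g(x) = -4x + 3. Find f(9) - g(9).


f(9) = -29
g(9) = -33
Difference = 4

4


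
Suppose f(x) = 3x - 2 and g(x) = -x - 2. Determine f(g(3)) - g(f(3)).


f(g(3)) = -17
g(f(3)) = -9
Difference = -8

-8


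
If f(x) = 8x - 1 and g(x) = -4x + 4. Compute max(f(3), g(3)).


f(3) = 23
g(3) = -8
max = 23

23


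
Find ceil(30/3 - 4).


30/3 = 10
10 - 4 = 6
ceil(6) = 6

6


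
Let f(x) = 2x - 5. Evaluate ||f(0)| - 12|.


f(0) = -5
|-5| = 5
|5 - 12| = 7

7


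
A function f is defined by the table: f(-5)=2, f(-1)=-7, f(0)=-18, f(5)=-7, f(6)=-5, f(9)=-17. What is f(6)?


Reading from the table at x = 6

-5


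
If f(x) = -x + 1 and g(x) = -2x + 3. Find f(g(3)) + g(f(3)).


11


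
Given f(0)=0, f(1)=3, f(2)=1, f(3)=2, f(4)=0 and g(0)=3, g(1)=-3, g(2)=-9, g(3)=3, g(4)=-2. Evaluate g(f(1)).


3


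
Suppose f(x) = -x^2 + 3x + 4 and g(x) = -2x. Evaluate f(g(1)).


g(1) = -2
f(-2) = (-1)*(-2)^2 + 3*(-2) + 4 = -6

-6


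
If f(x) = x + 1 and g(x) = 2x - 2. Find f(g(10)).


g(10) = 18
f(18) = 19

19


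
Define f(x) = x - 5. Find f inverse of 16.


Solve x - 5 = 16
x = (16 + 5) / 1 = 21

21


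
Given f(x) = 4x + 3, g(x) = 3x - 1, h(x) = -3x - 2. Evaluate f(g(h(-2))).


h(-2) = 4
g(4) = 11
f(11) = 47

47


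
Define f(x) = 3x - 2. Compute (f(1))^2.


1


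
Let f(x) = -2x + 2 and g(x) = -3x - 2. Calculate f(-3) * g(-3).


f(-3) = 8
g(-3) = 7
Product = 56

56


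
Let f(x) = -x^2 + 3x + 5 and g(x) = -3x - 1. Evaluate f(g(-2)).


g(-2) = 5
f(5) = (-1)*(5)^2 + 3*(5) + 5 = -5

-5


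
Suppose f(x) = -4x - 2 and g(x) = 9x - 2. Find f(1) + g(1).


f(1) = -6
g(1) = 7
Sum = 1

1


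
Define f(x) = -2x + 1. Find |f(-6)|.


f(-6) = 13
|13| = 13

13


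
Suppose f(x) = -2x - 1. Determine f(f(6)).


f(6) = -13
f(-13) = 25

25


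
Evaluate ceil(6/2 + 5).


6/2 = 3
3 + 5 = 8
ceil(8) = 8

8


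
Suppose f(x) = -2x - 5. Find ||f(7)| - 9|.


f(7) = -19
|-19| = 19
|19 - 9| = 10

10


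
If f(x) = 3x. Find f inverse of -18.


Solve 3x = -18
x = (-18) / 3 = -6

-6


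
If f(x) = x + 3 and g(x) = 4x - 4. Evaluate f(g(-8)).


g(-8) = -36
f(-36) = -33

-33


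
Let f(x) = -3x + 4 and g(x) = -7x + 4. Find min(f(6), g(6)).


-38


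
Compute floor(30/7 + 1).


30/7 = 4.2857
4.2857 + 1 = 5.2857
floor(5.2857) = 5

5


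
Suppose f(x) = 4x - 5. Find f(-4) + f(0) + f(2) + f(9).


f(-4) = -21
f(0) = -5
f(2) = 3
f(9) = 31
Sum = 8

8


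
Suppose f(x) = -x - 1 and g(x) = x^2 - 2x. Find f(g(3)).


g(3) = 3
f(3) = -4

-4


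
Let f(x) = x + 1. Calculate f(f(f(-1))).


f(-1) = 0
f(0) = 1
f(1) = 2

2


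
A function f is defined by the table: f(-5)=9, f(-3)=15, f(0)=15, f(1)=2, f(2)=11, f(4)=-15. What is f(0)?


Reading from the table at x = 0

15


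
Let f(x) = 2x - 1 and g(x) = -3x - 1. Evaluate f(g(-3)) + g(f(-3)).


f(g(-3)) = 15
g(f(-3)) = 20
Sum = 35

35


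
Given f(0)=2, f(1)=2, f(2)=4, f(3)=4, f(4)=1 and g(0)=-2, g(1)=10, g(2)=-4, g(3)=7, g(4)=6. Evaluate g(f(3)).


f(3) = 4
g(4) = 6

6


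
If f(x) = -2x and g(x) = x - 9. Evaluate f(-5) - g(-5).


f(-5) = 10
g(-5) = -14
Difference = 24

24


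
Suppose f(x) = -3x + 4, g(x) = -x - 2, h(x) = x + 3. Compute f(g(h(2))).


h(2) = 5
g(5) = -7
f(-7) = 25

25


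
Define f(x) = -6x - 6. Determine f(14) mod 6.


f(14) = -90
-90 mod 6 = 0

0


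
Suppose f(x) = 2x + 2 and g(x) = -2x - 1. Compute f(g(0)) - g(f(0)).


5


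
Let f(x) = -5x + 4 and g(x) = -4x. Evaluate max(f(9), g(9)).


f(9) = -41
g(9) = -36
max = -36

-36


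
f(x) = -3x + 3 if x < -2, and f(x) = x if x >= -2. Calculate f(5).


5 satisfies x >= -2
f(5) = 5

5


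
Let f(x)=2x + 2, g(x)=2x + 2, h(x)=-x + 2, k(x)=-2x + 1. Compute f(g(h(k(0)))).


k(0) = 1
h(1) = 1
g(1) = 4
f(4) = 10

10


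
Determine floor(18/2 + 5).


14


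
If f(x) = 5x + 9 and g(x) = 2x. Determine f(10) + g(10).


f(10) = 59
g(10) = 20
Sum = 79

79


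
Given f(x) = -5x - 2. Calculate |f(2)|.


f(2) = -12
|-12| = 12

12


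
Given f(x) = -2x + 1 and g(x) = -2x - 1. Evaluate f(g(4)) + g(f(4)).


f(g(4)) = 19
g(f(4)) = 13
Sum = 32

32


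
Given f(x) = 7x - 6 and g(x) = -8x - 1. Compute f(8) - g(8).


f(8) = 50
g(8) = -65
Difference = 115

115


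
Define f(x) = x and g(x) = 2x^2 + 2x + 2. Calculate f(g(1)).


g(1) = 6
f(6) = 6

6


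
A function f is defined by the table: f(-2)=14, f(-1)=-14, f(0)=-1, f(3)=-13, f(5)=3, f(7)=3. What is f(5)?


Reading from the table at x = 5

3


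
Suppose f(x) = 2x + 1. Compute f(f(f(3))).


f(3) = 7
f(7) = 15
f(15) = 31

31


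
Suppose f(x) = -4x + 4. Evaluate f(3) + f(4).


f(3) = -8
f(4) = -12
Sum = -20

-20


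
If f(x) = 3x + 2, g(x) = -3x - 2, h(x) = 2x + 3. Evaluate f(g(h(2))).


h(2) = 7
g(7) = -23
f(-23) = -67

-67


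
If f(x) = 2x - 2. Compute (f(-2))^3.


f(-2) = -6
(-6)^3 = -216

-216


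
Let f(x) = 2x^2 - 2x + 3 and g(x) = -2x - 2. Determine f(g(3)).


g(3) = -8
f(-8) = 2*(-8)^2 - 2*(-8) + 3 = 147

147


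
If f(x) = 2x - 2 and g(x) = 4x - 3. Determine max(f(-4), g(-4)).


f(-4) = -10
g(-4) = -19
max = -10

-10


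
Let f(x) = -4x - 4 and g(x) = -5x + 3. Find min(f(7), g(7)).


f(7) = -32
g(7) = -32
min = -32

-32


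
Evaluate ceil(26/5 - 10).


26/5 = 5.2
5.2 - 10 = -4.8
ceil(-4.8) = -4

-4


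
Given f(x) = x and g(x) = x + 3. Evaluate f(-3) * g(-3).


0


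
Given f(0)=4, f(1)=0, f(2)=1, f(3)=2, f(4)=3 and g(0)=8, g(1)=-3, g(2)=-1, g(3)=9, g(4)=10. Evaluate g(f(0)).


f(0) = 4
g(4) = 10

10


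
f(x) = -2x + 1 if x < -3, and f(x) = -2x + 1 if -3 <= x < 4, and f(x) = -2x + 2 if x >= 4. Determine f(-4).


-4 satisfies x < -3
f(-4) = 9

9


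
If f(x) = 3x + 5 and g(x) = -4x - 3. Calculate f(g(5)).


g(5) = -23
f(-23) = -64

-64


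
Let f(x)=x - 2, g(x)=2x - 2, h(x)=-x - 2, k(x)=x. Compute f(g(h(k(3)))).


k(3) = 3
h(3) = -5
g(-5) = -12
f(-12) = -14

-14


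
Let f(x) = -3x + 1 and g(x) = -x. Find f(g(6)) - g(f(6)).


f(g(6)) = 19
g(f(6)) = 17
Difference = 2

2


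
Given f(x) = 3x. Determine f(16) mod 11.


4


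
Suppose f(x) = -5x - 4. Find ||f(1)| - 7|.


f(1) = -9
|-9| = 9
|9 - 7| = 2

2


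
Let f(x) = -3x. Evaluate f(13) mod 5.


1


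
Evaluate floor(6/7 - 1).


6/7 = 0.8571
0.8571 - 1 = -0.1429
floor(-0.1429) = -1

-1


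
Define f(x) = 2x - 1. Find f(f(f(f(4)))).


49


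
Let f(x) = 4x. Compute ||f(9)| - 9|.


27


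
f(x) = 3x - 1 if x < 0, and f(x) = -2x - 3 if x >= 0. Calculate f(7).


7 satisfies x >= 0
f(7) = -17

-17


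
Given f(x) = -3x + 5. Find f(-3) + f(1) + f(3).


f(-3) = 14
f(1) = 2
f(3) = -4
Sum = 12

12


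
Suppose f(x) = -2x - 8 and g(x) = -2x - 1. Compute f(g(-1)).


g(-1) = 1
f(1) = -10

-10


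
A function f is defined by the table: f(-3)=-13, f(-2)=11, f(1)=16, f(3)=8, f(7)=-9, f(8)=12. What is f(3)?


Reading from the table at x = 3

8


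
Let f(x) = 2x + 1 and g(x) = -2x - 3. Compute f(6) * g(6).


f(6) = 13
g(6) = -15
Product = -195

-195


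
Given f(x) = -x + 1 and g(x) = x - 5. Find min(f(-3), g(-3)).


f(-3) = 4
g(-3) = -8
min = -8

-8


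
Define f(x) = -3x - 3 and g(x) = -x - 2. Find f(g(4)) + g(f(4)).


f(g(4)) = 15
g(f(4)) = 13
Sum = 28

28


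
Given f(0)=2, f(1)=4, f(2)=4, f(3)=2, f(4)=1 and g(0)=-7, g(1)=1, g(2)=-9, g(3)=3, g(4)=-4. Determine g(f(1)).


-4


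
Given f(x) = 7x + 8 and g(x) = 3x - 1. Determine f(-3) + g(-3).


f(-3) = -13
g(-3) = -10
Sum = -23

-23


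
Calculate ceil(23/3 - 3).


23/3 = 7.6667
7.6667 - 3 = 4.6667
ceil(4.6667) = 5

5


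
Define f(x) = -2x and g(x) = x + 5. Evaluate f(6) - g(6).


-23


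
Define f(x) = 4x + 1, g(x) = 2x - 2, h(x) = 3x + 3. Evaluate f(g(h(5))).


h(5) = 18
g(18) = 34
f(34) = 137

137


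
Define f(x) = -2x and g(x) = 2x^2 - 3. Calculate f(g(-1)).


2


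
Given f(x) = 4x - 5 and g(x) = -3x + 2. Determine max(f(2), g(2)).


f(2) = 3
g(2) = -4
max = 3

3


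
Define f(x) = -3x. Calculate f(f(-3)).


f(-3) = 9
f(9) = -27

-27


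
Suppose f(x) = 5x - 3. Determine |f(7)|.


f(7) = 32
|32| = 32

32


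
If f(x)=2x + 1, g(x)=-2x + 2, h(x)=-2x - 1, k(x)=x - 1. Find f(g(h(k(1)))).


k(1) = 0
h(0) = -1
g(-1) = 4
f(4) = 9

9


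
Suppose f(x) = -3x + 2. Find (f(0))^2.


f(0) = 2
(2)^2 = 4

4


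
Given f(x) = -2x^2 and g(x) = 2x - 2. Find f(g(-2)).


-72


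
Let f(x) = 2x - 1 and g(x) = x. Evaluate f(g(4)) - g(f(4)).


f(g(4)) = 7
g(f(4)) = 7
Difference = 0

0


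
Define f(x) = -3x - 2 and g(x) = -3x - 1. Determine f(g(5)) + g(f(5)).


f(g(5)) = 46
g(f(5)) = 50
Sum = 96

96


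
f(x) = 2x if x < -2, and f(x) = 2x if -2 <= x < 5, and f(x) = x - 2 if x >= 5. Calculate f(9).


7


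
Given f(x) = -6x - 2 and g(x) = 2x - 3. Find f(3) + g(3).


f(3) = -20
g(3) = 3
Sum = -17

-17


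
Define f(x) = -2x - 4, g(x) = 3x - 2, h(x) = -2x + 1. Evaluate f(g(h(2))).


18


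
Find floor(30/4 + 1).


30/4 = 7.5
7.5 + 1 = 8.5
floor(8.5) = 8

8


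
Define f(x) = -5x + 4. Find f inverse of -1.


Solve -5x + 4 = -1
x = (-1 - 4) / (-5) = 1

1


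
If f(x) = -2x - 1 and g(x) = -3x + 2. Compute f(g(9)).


49


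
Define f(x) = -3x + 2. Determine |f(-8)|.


f(-8) = 26
|26| = 26

26


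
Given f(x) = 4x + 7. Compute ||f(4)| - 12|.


f(4) = 23
|23| = 23
|23 - 12| = 11

11


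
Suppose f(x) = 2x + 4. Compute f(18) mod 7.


f(18) = 40
40 mod 7 = 5

5


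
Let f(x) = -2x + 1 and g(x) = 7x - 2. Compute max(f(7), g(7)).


f(7) = -13
g(7) = 47
max = 47

47


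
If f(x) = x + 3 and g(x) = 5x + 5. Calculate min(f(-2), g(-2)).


f(-2) = 1
g(-2) = -5
min = -5

-5


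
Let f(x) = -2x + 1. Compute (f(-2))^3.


f(-2) = 5
(5)^3 = 125

125


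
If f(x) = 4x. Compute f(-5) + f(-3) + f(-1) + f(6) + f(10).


f(-5) = -20
f(-3) = -12
f(-1) = -4
f(6) = 24
f(10) = 40
Sum = 28

28


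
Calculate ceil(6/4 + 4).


6/4 = 1.5
1.5 + 4 = 5.5
ceil(5.5) = 6

6


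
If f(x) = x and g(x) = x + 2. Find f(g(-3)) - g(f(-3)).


f(g(-3)) = -1
g(f(-3)) = -1
Difference = 0

0


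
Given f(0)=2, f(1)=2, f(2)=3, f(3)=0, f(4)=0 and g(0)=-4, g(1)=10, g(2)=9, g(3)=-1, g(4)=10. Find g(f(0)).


f(0) = 2
g(2) = 9

9


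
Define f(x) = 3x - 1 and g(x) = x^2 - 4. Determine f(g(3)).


g(3) = 5
f(5) = 14

14


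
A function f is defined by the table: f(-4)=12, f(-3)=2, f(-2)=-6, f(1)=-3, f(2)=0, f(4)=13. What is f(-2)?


Reading from the table at x = -2

-6


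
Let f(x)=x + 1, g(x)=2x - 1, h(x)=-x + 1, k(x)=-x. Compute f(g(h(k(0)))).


k(0) = 0
h(0) = 1
g(1) = 1
f(1) = 2

2


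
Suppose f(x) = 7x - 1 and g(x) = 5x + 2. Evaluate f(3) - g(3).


3


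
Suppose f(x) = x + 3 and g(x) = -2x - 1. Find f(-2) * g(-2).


f(-2) = 1
g(-2) = 3
Product = 3

3


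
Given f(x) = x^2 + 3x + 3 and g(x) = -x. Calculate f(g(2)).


g(2) = -2
f(-2) = 1*(-2)^2 + 3*(-2) + 3 = 1

1


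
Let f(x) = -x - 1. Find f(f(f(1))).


f(1) = -2
f(-2) = 1
f(1) = -2

-2


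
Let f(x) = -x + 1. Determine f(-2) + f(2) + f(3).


f(-2) = 3
f(2) = -1
f(3) = -2
Sum = 0

0


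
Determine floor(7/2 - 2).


1


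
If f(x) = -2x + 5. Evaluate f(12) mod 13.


f(12) = -19
-19 mod 13 = 7

7


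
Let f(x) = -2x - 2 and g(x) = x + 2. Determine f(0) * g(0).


f(0) = -2
g(0) = 2
Product = -4

-4


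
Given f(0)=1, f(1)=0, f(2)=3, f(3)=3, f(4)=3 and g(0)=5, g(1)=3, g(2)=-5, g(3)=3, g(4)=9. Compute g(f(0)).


f(0) = 1
g(1) = 3

3


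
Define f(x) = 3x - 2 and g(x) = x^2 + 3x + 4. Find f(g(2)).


40


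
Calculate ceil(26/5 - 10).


26/5 = 5.2
5.2 - 10 = -4.8
ceil(-4.8) = -4

-4


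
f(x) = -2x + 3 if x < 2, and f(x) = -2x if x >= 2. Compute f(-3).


-3 satisfies x < 2
f(-3) = 9

9


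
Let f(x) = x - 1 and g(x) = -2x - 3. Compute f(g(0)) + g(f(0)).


-5


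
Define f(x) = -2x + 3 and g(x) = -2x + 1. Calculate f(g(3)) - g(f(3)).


f(g(3)) = 13
g(f(3)) = 7
Difference = 6

6


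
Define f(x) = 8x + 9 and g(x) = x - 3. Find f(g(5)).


25


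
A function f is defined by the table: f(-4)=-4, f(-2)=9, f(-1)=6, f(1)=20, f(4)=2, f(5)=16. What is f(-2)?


Reading from the table at x = -2

9


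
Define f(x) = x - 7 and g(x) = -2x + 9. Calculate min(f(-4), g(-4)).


f(-4) = -11
g(-4) = 17
min = -11

-11


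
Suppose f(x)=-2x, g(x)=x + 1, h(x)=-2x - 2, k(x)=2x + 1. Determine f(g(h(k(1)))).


k(1) = 3
h(3) = -8
g(-8) = -7
f(-7) = 14

14


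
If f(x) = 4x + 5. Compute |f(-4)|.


f(-4) = -11
|-11| = 11

11


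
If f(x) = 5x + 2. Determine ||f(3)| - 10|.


7


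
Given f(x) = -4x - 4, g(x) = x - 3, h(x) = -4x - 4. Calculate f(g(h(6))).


h(6) = -28
g(-28) = -31
f(-31) = 120

120


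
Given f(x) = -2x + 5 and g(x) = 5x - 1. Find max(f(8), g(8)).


f(8) = -11
g(8) = 39
max = 39

39


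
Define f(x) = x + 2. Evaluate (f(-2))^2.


f(-2) = 0
(0)^2 = 0

0


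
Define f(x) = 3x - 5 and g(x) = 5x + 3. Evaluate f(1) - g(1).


f(1) = -2
g(1) = 8
Difference = -10

-10


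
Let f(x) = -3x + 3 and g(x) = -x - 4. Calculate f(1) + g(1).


-5


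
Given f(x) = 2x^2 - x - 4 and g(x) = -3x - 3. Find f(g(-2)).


g(-2) = 3
f(3) = 2*(3)^2 - 1*(3) - 4 = 11

11


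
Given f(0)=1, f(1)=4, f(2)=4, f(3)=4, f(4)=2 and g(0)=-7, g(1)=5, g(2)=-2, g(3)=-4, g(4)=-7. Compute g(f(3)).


f(3) = 4
g(4) = -7

-7


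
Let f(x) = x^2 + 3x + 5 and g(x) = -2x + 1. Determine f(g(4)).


33


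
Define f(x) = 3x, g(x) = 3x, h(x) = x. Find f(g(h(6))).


h(6) = 6
g(6) = 18
f(18) = 54

54


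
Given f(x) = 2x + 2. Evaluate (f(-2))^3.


f(-2) = -2
(-2)^3 = -8

-8


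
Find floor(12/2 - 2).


12/2 = 6
6 - 2 = 4
floor(4) = 4

4


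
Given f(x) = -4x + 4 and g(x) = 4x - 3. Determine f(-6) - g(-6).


55


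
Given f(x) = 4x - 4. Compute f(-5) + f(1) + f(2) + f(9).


f(-5) = -24
f(1) = 0
f(2) = 4
f(9) = 32
Sum = 12

12


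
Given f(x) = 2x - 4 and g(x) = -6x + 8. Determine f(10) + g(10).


-36


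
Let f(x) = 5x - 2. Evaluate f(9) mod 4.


3


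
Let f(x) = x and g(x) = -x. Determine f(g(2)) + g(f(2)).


f(g(2)) = -2
g(f(2)) = -2
Sum = -4

-4


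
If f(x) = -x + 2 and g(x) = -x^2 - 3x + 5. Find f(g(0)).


g(0) = 5
f(5) = -3

-3


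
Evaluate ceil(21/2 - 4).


21/2 = 10.5
10.5 - 4 = 6.5
ceil(6.5) = 7

7


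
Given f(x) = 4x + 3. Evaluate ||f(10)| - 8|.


35


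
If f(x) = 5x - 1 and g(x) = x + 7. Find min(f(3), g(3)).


f(3) = 14
g(3) = 10
min = 10

10


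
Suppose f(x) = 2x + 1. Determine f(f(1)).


7


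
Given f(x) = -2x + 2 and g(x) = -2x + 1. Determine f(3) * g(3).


f(3) = -4
g(3) = -5
Product = 20

20


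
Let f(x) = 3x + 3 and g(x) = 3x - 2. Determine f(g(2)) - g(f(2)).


f(g(2)) = 15
g(f(2)) = 25
Difference = -10

-10


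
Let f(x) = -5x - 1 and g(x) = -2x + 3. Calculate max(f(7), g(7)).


f(7) = -36
g(7) = -11
max = -11

-11


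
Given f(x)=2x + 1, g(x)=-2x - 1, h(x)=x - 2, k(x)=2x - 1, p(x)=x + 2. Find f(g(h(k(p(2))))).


p(2) = 4
k(4) = 7
h(7) = 5
g(5) = -11
f(-11) = -21

-21


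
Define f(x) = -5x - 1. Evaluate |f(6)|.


31


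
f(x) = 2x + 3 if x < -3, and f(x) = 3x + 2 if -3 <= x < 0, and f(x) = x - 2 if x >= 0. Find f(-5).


-5 satisfies x < -3
f(-5) = -7

-7


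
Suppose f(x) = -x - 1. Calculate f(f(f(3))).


f(3) = -4
f(-4) = 3
f(3) = -4

-4


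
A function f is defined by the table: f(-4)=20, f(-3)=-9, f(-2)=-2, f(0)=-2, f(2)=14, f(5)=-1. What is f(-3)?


-9


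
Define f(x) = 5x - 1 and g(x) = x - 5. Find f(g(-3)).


g(-3) = -8
f(-8) = -41

-41


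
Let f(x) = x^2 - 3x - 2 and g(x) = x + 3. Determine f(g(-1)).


g(-1) = 2
f(2) = 1*(2)^2 - 3*(2) - 2 = -4

-4


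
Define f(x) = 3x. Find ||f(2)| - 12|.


f(2) = 6
|6| = 6
|6 - 12| = 6

6


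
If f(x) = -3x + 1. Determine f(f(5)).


f(5) = -14
f(-14) = 43

43


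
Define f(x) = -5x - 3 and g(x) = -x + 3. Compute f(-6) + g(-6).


f(-6) = 27
g(-6) = 9
Sum = 36

36


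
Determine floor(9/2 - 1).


3


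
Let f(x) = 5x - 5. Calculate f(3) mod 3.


f(3) = 10
10 mod 3 = 1

1


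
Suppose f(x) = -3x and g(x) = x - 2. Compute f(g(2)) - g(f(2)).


f(g(2)) = 0
g(f(2)) = -8
Difference = 8

8


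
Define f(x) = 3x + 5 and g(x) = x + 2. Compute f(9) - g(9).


f(9) = 32
g(9) = 11
Difference = 21

21


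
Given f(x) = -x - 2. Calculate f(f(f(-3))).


1


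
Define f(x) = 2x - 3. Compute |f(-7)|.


f(-7) = -17
|-17| = 17

17


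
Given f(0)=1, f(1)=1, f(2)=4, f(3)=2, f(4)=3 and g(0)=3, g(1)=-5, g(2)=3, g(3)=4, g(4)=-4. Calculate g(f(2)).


-4


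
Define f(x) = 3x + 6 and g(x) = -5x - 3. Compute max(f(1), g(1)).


f(1) = 9
g(1) = -8
max = 9

9


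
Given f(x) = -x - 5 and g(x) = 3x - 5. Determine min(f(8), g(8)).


f(8) = -13
g(8) = 19
min = -13

-13


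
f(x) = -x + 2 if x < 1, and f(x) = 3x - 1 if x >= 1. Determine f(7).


7 satisfies x >= 1
f(7) = 20

20


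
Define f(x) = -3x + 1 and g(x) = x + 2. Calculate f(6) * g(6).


f(6) = -17
g(6) = 8
Product = -136

-136


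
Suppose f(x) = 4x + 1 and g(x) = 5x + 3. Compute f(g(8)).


g(8) = 43
f(43) = 173

173


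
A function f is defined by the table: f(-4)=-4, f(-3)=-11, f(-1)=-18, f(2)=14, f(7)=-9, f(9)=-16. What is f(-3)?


Reading from the table at x = -3

-11


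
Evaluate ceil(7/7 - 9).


7/7 = 1
1 - 9 = -8
ceil(-8) = -8

-8


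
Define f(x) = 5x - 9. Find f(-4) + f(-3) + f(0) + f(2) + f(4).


f(-4) = -29
f(-3) = -24
f(0) = -9
f(2) = 1
f(4) = 11
Sum = -50

-50


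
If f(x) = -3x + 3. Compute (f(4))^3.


f(4) = -9
(-9)^3 = -729

-729


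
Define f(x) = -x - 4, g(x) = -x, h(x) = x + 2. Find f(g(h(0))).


h(0) = 2
g(2) = -2
f(-2) = -2

-2


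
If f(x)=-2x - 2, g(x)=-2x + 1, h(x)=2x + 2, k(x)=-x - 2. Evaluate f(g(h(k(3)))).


k(3) = -5
h(-5) = -8
g(-8) = 17
f(17) = -36

-36


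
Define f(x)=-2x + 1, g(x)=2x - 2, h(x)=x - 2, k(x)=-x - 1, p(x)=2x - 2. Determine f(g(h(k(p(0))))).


p(0) = -2
k(-2) = 1
h(1) = -1
g(-1) = -4
f(-4) = 9

9


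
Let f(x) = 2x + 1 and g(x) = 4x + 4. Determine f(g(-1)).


g(-1) = 0
f(0) = 1

1


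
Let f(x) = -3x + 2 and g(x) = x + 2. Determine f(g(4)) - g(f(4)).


f(g(4)) = -16
g(f(4)) = -8
Difference = -8

-8


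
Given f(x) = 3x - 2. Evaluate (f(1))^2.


1


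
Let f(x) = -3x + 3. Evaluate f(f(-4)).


f(-4) = 15
f(15) = -42

-42


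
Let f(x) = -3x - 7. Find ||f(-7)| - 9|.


f(-7) = 14
|14| = 14
|14 - 9| = 5

5


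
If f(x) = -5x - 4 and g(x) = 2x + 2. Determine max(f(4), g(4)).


f(4) = -24
g(4) = 10
max = 10

10


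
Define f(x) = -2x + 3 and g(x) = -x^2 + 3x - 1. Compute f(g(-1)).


13


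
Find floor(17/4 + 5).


9


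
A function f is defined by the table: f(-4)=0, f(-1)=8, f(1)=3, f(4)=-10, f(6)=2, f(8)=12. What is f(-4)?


0


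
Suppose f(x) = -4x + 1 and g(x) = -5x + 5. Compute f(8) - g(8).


4


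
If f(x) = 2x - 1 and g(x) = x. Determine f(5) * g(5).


f(5) = 9
g(5) = 5
Product = 45

45


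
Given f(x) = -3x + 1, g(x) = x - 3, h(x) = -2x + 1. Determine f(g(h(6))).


h(6) = -11
g(-11) = -14
f(-14) = 43

43


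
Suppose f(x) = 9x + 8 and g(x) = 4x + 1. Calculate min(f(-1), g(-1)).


f(-1) = -1
g(-1) = -3
min = -3

-3


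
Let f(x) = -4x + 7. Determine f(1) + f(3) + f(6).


f(1) = 3
f(3) = -5
f(6) = -17
Sum = -19

-19


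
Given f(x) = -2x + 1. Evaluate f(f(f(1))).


f(1) = -1
f(-1) = 3
f(3) = -5

-5


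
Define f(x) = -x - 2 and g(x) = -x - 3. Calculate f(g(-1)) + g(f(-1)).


f(g(-1)) = 0
g(f(-1)) = -2
Sum = -2

-2


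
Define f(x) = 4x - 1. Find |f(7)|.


27


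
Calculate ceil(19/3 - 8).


19/3 = 6.3333
6.3333 - 8 = -1.6667
ceil(-1.6667) = -1

-1


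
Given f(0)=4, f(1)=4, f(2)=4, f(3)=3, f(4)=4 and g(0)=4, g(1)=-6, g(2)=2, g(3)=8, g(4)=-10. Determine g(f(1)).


f(1) = 4
g(4) = -10

-10


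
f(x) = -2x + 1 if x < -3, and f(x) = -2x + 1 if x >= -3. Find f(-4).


-4 satisfies x < -3
f(-4) = 9

9
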